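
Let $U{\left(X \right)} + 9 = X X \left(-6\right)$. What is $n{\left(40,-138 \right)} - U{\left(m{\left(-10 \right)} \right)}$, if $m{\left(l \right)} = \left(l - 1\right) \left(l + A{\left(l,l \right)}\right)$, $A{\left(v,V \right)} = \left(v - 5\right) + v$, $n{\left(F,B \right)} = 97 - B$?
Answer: $889594$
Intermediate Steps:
$A{\left(v,V \right)} = -5 + 2 v$ ($A{\left(v,V \right)} = \left(-5 + v\right) + v = -5 + 2 v$)
$m{\left(l \right)} = \left(-1 + l\right) \left(-5 + 3 l\right)$ ($m{\left(l \right)} = \left(l - 1\right) \left(l + \left(-5 + 2 l\right)\right) = \left(-1 + l\right) \left(-5 + 3 l\right)$)
$U{\left(X \right)} = -9 - 6 X^{2}$ ($U{\left(X \right)} = -9 + X X \left(-6\right) = -9 + X^{2} \left(-6\right) = -9 - 6 X^{2}$)
$n{\left(40,-138 \right)} - U{\left(m{\left(-10 \right)} \right)} = \left(97 - -138\right) - \left(-9 - 6 \left(5 - -80 + 3 \left(-10\right)^{2}\right)^{2}\right) = \left(97 + 138\right) - \left(-9 - 6 \left(5 + 80 + 3 \cdot 100\right)^{2}\right) = 235 - \left(-9 - 6 \left(5 + 80 + 300\right)^{2}\right) = 235 - \left(-9 - 6 \cdot 385^{2}\right) = 235 - \left(-9 - 889350\right) = 235 - -889359 = 235 + 889359 = 889594$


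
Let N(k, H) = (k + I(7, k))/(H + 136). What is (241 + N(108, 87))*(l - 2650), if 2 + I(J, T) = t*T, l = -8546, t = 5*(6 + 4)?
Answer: -663351804/223 ≈ -2.9747e+6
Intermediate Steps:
t = 50 (t = 5*10 = 50)
I(J, T) = -2 + 50*T
N(k, H) = (-2 + 51*k)/(136 + H) (N(k, H) = (k + (-2 + 50*k))/(H + 136) = (-2 + 51*k)/(136 + H))
(241 + N(108, 87))*(l - 2650) = (241 + (-2 + 51*108)/(136 + 87))*(-8546 - 2650) = (241 + (-2 + 5508)/223)*(-11196) = (241 + (1/223)*5506)*(-11196) = (241 + 5506/223)*(-11196) = (59249/223)*(-11196) = -663351804/223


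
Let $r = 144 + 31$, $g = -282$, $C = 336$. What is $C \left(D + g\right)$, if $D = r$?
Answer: $-35952$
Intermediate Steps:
$r = 175$
$D = 175$
$C \left(D + g\right) = 336 \left(175 - 282\right) = 336 \left(-107\right) = -35952$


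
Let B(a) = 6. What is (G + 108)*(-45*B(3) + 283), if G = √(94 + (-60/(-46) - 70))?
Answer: 1404 + 13*√13386/23 ≈ 1469.4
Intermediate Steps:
G = √13386/23 (G = √(94 + (-60*(-1/46) - 70)) = √(94 + (30/23 - 70)) = √(94 - 1580/23) = √(582/23) = √13386/23 ≈ 5.0303)
(G + 108)*(-45*B(3) + 283) = (√13386/23 + 108)*(-45*6 + 283) = (108 + √13386/23)*(-270 + 283) = (108 + √13386/23)*13 = 1404 + 13*√13386/23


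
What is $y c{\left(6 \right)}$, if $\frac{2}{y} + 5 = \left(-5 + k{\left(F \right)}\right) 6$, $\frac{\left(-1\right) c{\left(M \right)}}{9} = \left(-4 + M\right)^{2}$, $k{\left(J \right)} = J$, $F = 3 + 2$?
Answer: $\frac{72}{5} \approx 14.4$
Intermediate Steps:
$F = 5$
$c{\left(M \right)} = - 9 \left(-4 + M\right)^{2}$
$y = - \frac{2}{5}$ ($y = \frac{2}{-5 + \left(-5 + 5\right) 6} = \frac{2}{-5 + 0 \cdot 6} = \frac{2}{-5 + 0} = \frac{2}{-5} = 2 \left(- \frac{1}{5}\right) = - \frac{2}{5} \approx -0.4$)
$y c{\left(6 \right)} = - \frac{2 \left(- 9 \left(-4 + 6\right)^{2}\right)}{5} = - \frac{2 \left(- 9 \cdot 2^{2}\right)}{5} = - \frac{2 \left(\left(-9\right) 4\right)}{5} = \left(- \frac{2}{5}\right) \left(-36\right) = \frac{72}{5}$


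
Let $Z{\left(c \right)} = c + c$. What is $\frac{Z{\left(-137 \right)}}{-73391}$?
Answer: $\frac{274}{73391} \approx 0.0037334$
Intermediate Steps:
$Z{\left(c \right)} = 2 c$
$\frac{Z{\left(-137 \right)}}{-73391} = \frac{2 \left(-137\right)}{-73391} = \left(-274\right) \left(- \frac{1}{73391}\right) = \frac{274}{73391}$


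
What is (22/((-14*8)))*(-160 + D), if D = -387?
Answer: 6017/56 ≈ 107.45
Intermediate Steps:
(22/((-14*8)))*(-160 + D) = (22/((-14*8)))*(-160 - 387) = (22/(-112))*(-547) = (22*(-1/112))*(-547) = -11/56*(-547) = 6017/56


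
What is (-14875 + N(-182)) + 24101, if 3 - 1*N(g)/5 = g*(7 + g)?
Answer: -150009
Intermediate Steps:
N(g) = 15 - 5*g*(7 + g)
(-14875 + N(-182)) + 24101 = (-14875 + (15 - 35*(-182) - 5*(-182)²)) + 24101 = (-14875 + (15 + 6370 - 5*33124)) + 24101 = (-14875 + (15 + 6370 - 165620)) + 24101 = (-14875 - 159235) + 24101 = -174110 + 24101 = -150009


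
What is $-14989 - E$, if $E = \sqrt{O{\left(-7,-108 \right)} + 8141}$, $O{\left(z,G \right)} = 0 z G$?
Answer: $-14989 - \sqrt{8141} \approx -15079.0$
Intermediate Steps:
$O{\left(z,G \right)} = 0$ ($O{\left(z,G \right)} = 0 G = 0$)
$E = \sqrt{8141}$ ($E = \sqrt{0 + 8141} = \sqrt{8141} \approx 90.228$)
$-14989 - E = -14989 - \sqrt{8141}$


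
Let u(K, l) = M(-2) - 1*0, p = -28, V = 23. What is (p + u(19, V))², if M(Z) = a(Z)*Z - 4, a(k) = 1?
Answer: 1156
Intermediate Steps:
M(Z) = -4 + Z (M(Z) = 1*Z - 4 = Z - 4 = -4 + Z)
u(K, l) = -6 (u(K, l) = (-4 - 2) - 1*0 = -6 + 0 = -6)
(p + u(19, V))² = (-28 - 6)² = (-34)² = 1156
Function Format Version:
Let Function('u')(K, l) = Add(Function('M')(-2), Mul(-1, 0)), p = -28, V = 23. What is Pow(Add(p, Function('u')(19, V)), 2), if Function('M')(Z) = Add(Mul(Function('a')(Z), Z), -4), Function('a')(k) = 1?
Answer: 1156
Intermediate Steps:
Function('M')(Z) = Add(-4, Z) (Function('M')(Z) = Add(Mul(1, Z), -4) = Add(Z, -4) = Add(-4, Z))
Function('u')(K, l) = -6 (Function('u')(K, l) = Add(Add(-4, -2), Mul(-1, 0)) = Add(-6, 0) = -6)
Pow(Add(p, Function('u')(19, V)), 2) = Pow(Add(-28, -6), 2) = Pow(-34, 2) = 1156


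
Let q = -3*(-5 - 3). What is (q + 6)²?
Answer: 900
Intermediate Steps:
q = 24 (q = -3*(-8) = 24)
(q + 6)² = (24 + 6)² = 30² = 900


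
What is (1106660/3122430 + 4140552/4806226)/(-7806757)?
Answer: -24658705198/158320021820291499 ≈ -1.5575e-7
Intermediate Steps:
(1106660/3122430 + 4140552/4806226)/(-7806757) = (1106660*(1/3122430) + 4140552*(1/4806226))*(-1/7806757) = (110666/312243 + 2070276/2403113)*(-1/7806757) = (24658705198/20279870607)*(-1/7806757) = -24658705198/158320021820291499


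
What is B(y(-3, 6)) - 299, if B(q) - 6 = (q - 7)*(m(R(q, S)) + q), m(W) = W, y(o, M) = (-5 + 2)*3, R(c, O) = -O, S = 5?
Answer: -69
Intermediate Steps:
y(o, M) = -9 (y(o, M) = -3*3 = -9)
B(q) = 6 + (-7 + q)*(-5 + q) (B(q) = 6 + (q - 7)*(-1*5 + q) = 6 + (-7 + q)*(-5 + q))
B(y(-3, 6)) - 299 = (41 + (-9)**2 - 12*(-9)) - 299 = (41 + 81 + 108) - 299 = 230 - 299 = -69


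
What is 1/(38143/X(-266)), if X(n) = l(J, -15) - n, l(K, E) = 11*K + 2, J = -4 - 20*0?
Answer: 32/5449 ≈ 0.0058726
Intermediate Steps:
J = -4 (J = -4 - 5*0 = -4 + 0 = -4)
l(K, E) = 2 + 11*K
X(n) = -42 - n (X(n) = (2 + 11*(-4)) - n = (2 - 44) - n = -42 - n)
1/(38143/X(-266)) = 1/(38143/(-42 - 1*(-266))) = 1/(38143/(-42 + 266)) = 1/(38143/224) = 1/(38143*(1/224)) = 1/(5449/32) = 32/5449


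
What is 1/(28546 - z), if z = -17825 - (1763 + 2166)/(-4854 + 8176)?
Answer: 3322/154048391 ≈ 2.1565e-5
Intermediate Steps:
z = -59218579/3322 (z = -17825 - 3929/3322 = -59218579/3322 ≈ -17826.)
1/(28546 - z) = 1/(28546 - 1*(-59218579/3322)) = 1/(28546 + 59218579/3322) = 1/(154048391/3322) = 3322/154048391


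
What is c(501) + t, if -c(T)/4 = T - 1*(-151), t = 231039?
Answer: 228431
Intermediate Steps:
c(T) = -604 - 4*T (c(T) = -4*(T - 1*(-151)) = -4*(T + 151) = -4*(151 + T) = -604 - 4*T)
c(501) + t = (-604 - 4*501) + 231039 = (-604 - 2004) + 231039 = -2608 + 231039 = 228431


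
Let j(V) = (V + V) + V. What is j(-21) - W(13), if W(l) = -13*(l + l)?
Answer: 275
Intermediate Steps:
j(V) = 3*V (j(V) = 2*V + V = 3*V)
W(l) = -26*l
j(-21) - W(13) = 3*(-21) - (-26)*13 = -63 - 1*(-338) = -63 + 338 = 275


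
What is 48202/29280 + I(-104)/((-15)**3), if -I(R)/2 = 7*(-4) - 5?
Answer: 1786103/1098000 ≈ 1.6267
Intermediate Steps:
I(R) = 66 (I(R) = -2*(7*(-4) - 5) = -2*(-28 - 5) = -2*(-33) = 66)
48202/29280 + I(-104)/((-15)**3) = 48202/29280 + 66/((-15)**3) = 48202*(1/29280) + 66/(-3375) = 24101/14640 + 66*(-1/3375) = 24101/14640 - 22/1125 = 1786103/1098000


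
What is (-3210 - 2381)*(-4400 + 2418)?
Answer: 11081362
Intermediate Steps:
(-3210 - 2381)*(-4400 + 2418) = -5591*(-1982) = 11081362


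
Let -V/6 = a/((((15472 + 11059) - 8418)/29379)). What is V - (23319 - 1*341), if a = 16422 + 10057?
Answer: -5083759760/18113 ≈ -2.8067e+5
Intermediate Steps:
a = 26479
V = -4667559246/18113 (V = -158874/(((15472 + 11059) - 8418)/29379) = -158874/((26531 - 8418)*(1/29379)) = -158874/(18113*(1/29379)) = -158874/18113/29379 = -158874*29379/18113 = -6*777926541/18113 = -4667559246/18113 ≈ -2.5769e+5)
V - (23319 - 1*341) = -4667559246/18113 - (23319 - 1*341) = -4667559246/18113 - (23319 - 341) = -4667559246/18113 - 1*22978 = -4667559246/18113 - 22978 = -5083759760/18113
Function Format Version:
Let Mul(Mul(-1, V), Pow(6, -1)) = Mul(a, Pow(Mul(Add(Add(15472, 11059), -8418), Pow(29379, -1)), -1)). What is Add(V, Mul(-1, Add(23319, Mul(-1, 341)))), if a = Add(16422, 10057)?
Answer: Rational(-5083759760, 18113) ≈ -2.8067e+5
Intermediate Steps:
a = 26479
V = Rational(-4667559246, 18113) (V = Mul(-6, Mul(26479, Pow(Mul(Add(Add(15472, 11059), -8418), Pow(29379, -1)), -1))) = Mul(-6, Mul(26479, Pow(Mul(Add(26531, -8418), Rational(1, 29379)), -1))) = Mul(-6, Mul(26479, Pow(Mul(18113, Rational(1, 29379)), -1))) = Mul(-6, Mul(26479, Pow(Rational(18113, 29379), -1))) = Mul(-6, Mul(26479, Rational(29379, 18113))) = Mul(-6, Rational(777926541, 18113)) = Rational(-4667559246, 18113) ≈ -2.5769e+5)
Add(V, Mul(-1, Add(23319, Mul(-1, 341)))) = Add(Rational(-4667559246, 18113), Mul(-1, Add(23319, Mul(-1, 341)))) = Add(Rational(-4667559246, 18113), Mul(-1, Add(23319, -341))) = Add(Rational(-4667559246, 18113), Mul(-1, 22978)) = Add(Rational(-4667559246, 18113), -22978) = Rational(-5083759760, 18113)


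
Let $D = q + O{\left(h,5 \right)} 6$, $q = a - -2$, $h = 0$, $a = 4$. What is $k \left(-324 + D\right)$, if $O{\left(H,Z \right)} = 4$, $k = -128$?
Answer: $37632$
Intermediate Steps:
$q = 6$ ($q = 4 - -2 = 4 + 2 = 6$)
$D = 30$ ($D = 6 + 4 \cdot 6 = 6 + 24 = 30$)
$k \left(-324 + D\right) = - 128 \left(-324 + 30\right) = \left(-128\right) \left(-294\right) = 37632$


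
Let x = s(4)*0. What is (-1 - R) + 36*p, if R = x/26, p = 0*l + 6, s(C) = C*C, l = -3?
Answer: 215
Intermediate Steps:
s(C) = C²
x = 0 (x = 4²*0 = 16*0 = 0)
p = 6 (p = 0*(-3) + 6 = 0 + 6 = 6)
R = 0 (R = 0/26 = 0*(1/26) = 0)
(-1 - R) + 36*p = (-1 - 1*0) + 36*6 = (-1 + 0) + 216 = -1 + 216 = 215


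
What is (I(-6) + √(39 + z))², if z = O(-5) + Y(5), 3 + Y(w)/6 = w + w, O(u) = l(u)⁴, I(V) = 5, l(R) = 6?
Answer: 1402 + 90*√17 ≈ 1773.1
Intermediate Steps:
O(u) = 1296 (O(u) = 6⁴ = 1296)
Y(w) = -18 + 12*w (Y(w) = -18 + 6*(w + w) = -18 + 6*(2*w) = -18 + 12*w)
z = 1338 (z = 1296 + (-18 + 12*5) = 1296 + (-18 + 60) = 1296 + 42 = 1338)
(I(-6) + √(39 + z))² = (5 + √(39 + 1338))² = (5 + √1377)² = (5 + 9*√17)²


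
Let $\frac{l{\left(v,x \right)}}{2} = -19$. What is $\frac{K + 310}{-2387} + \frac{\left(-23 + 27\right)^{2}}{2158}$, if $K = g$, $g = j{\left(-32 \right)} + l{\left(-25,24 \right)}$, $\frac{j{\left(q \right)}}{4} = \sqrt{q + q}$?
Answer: $- \frac{274392}{2575573} - \frac{32 i}{2387} \approx -0.10654 - 0.013406 i$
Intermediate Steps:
$l{\left(v,x \right)} = -38$ ($l{\left(v,x \right)} = 2 \left(-19\right) = -38$)
$j{\left(q \right)} = 4 \sqrt{2} \sqrt{q}$ ($j{\left(q \right)} = 4 \sqrt{q + q} = 4 \sqrt{2 q} = 4 \sqrt{2} \sqrt{q}$)
$g = -38 + 32 i$ ($g = 4 \sqrt{2} \sqrt{-32} - 38 = 4 \sqrt{2} \cdot 4 i \sqrt{2} - 38 = 32 i - 38 = -38 + 32 i \approx -38.0 + 32.0 i$)
$K = -38 + 32 i \approx -38.0 + 32.0 i$
$\frac{K + 310}{-2387} + \frac{\left(-23 + 27\right)^{2}}{2158} = \frac{\left(-38 + 32 i\right) + 310}{-2387} + \frac{\left(-23 + 27\right)^{2}}{2158} = \left(272 + 32 i\right) \left(- \frac{1}{2387}\right) + 4^{2} \cdot \frac{1}{2158} = \left(- \frac{272}{2387} - \frac{32 i}{2387}\right) + 16 \cdot \frac{1}{2158} = \left(- \frac{272}{2387} - \frac{32 i}{2387}\right) + \frac{8}{1079} = - \frac{274392}{2575573} - \frac{32 i}{2387}$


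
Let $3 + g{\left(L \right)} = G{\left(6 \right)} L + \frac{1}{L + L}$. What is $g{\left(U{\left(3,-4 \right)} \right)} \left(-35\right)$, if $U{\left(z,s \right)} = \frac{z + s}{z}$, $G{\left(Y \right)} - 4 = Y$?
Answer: $\frac{1645}{6} \approx 274.17$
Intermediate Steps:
$G{\left(Y \right)} = 4 + Y$
$U{\left(z,s \right)} = \frac{s + z}{z}$
$g{\left(L \right)} = -3 + \frac{1}{2 L} + 10 L$ ($g{\left(L \right)} = -3 + \left(\left(4 + 6\right) L + \frac{1}{L + L}\right) = -3 + \left(10 L + \frac{1}{2 L}\right) = -3 + \left(\frac{1}{2 L} + 10 L\right) = -3 + \frac{1}{2 L} + 10 L$)
$g{\left(U{\left(3,-4 \right)} \right)} \left(-35\right) = \left(-3 + \frac{1}{2 \frac{-4 + 3}{3}} + 10 \frac{-4 + 3}{3}\right) \left(-35\right) = \left(-3 + \frac{1}{2 \cdot \frac{1}{3} \left(-1\right)} + 10 \cdot \frac{1}{3} \left(-1\right)\right) \left(-35\right) = \left(-3 + \frac{1}{2 \left(- \frac{1}{3}\right)} + 10 \left(- \frac{1}{3}\right)\right) \left(-35\right) = \left(-3 + \frac{1}{2} \left(-3\right) - \frac{10}{3}\right) \left(-35\right) = \left(-3 - \frac{3}{2} - \frac{10}{3}\right) \left(-35\right) = \left(- \frac{47}{6}\right) \left(-35\right) = \frac{1645}{6}$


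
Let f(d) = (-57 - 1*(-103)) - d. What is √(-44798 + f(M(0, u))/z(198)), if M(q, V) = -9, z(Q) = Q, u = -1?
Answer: I*√1612718/6 ≈ 211.65*I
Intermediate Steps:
f(d) = 46 - d (f(d) = (-57 + 103) - d = 46 - d)
√(-44798 + f(M(0, u))/z(198)) = √(-44798 + (46 - 1*(-9))/198) = √(-44798 + (46 + 9)*(1/198)) = √(-44798 + 55*(1/198)) = √(-44798 + 5/18) = √(-806359/18) = I*√1612718/6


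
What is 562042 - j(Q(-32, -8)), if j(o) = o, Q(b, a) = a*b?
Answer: 561786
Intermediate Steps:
562042 - j(Q(-32, -8)) = 562042 - (-8)*(-32) = 562042 - 1*256 = 562042 - 256 = 561786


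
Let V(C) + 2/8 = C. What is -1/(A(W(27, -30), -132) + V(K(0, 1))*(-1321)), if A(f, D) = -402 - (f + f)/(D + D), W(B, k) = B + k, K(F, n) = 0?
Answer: 22/1579 ≈ 0.013933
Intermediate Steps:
V(C) = -1/4 + C
A(f, D) = -402 - f/D (A(f, D) = -402 - 2*f/(2*D) = -402 - 2*f*1/(2*D) = -402 - f/D)
-1/(A(W(27, -30), -132) + V(K(0, 1))*(-1321)) = -1/((-402 - 1*(27 - 30)/(-132)) + (-1/4 + 0)*(-1321)) = -1/((-402 - 1*(-3)*(-1/132)) - 1/4*(-1321)) = -1/((-402 - 1/44) + 1321/4) = -1/(-17689/44 + 1321/4) = -1/(-1579/22) = -1*(-22/1579) = 22/1579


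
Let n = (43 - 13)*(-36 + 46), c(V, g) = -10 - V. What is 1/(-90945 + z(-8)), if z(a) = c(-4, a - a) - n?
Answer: -1/91251 ≈ -1.0959e-5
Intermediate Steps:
n = 300 (n = 30*10 = 300)
z(a) = -306 (z(a) = (-10 - 1*(-4)) - 1*300 = (-10 + 4) - 300 = -6 - 300 = -306)
1/(-90945 + z(-8)) = 1/(-90945 - 306) = 1/(-91251) = -1/91251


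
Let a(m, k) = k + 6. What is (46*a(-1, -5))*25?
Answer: 1150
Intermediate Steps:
a(m, k) = 6 + k
(46*a(-1, -5))*25 = (46*(6 - 5))*25 = (46*1)*25 = 46*25 = 1150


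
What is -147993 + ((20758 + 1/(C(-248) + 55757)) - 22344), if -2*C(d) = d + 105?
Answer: -16701542401/111657 ≈ -1.4958e+5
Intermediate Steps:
C(d) = -105/2 - d/2 (C(d) = -(d + 105)/2 = -(105 + d)/2 = -105/2 - d/2)
-147993 + ((20758 + 1/(C(-248) + 55757)) - 22344) = -147993 + ((20758 + 1/((-105/2 - 1/2*(-248)) + 55757)) - 22344) = -147993 + ((20758 + 1/((-105/2 + 124) + 55757)) - 22344) = -147993 + ((20758 + 1/(143/2 + 55757)) - 22344) = -147993 + ((20758 + 1/(111657/2)) - 22344) = -147993 + ((20758 + 2/111657) - 22344) = -147993 + (2317776008/111657 - 22344) = -147993 - 177088000/111657 = -16701542401/111657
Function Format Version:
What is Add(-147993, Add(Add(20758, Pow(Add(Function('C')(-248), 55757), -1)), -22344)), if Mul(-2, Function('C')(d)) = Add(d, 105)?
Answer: Rational(-16701542401, 111657) ≈ -1.4958e+5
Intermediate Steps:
Function('C')(d) = Add(Rational(-105, 2), Mul(Rational(-1, 2), d)) (Function('C')(d) = Mul(Rational(-1, 2), Add(d, 105)) = Mul(Rational(-1, 2), Add(105, d)) = Add(Rational(-105, 2), Mul(Rational(-1, 2), d)))
Add(-147993, Add(Add(20758, Pow(Add(Function('C')(-248), 55757), -1)), -22344)) = Add(-147993, Add(Add(20758, Pow(Add(Add(Rational(-105, 2), Mul(Rational(-1, 2), -248)), 55757), -1)), -22344)) = Add(-147993, Add(Add(20758, Pow(Add(Add(Rational(-105, 2), 124), 55757), -1)), -22344)) = Add(-147993, Add(Add(20758, Pow(Add(Rational(143, 2), 55757), -1)), -22344)) = Add(-147993, Add(Add(20758, Pow(Rational(111657, 2), -1)), -22344)) = Add(-147993, Add(Add(20758, Rational(2, 111657)), -22344)) = Add(-147993, Add(Rational(2317776008, 111657), -22344)) = Add(-147993, Rational(-177088000, 111657)) = Rational(-16701542401, 111657)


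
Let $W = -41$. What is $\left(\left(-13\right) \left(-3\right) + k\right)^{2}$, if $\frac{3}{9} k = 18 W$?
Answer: $4730625$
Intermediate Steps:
$k = -2214$ ($k = 3 \cdot 18 \left(-41\right) = 3 \left(-738\right) = -2214$)
$\left(\left(-13\right) \left(-3\right) + k\right)^{2} = \left(\left(-13\right) \left(-3\right) - 2214\right)^{2} = \left(39 - 2214\right)^{2} = \left(-2175\right)^{2} = 4730625$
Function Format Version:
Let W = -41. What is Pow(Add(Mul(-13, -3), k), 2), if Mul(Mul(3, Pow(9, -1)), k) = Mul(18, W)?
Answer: 4730625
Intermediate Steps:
k = -2214 (k = Mul(3, Mul(18, -41)) = Mul(3, -738) = -2214)
Pow(Add(Mul(-13, -3), k), 2) = Pow(Add(Mul(-13, -3), -2214), 2) = Pow(Add(39, -2214), 2) = Pow(-2175, 2) = 4730625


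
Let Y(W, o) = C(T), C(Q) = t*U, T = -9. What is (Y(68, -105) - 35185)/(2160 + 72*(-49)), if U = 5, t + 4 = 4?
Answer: 35185/1368 ≈ 25.720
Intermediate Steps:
t = 0 (t = -4 + 4 = 0)
C(Q) = 0 (C(Q) = 0*5 = 0)
Y(W, o) = 0
(Y(68, -105) - 35185)/(2160 + 72*(-49)) = (0 - 35185)/(2160 + 72*(-49)) = -35185/(2160 - 3528) = -35185/(-1368) = -35185*(-1/1368) = 35185/1368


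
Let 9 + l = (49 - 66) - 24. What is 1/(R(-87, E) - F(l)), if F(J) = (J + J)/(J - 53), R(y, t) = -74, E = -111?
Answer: -103/7722 ≈ -0.013339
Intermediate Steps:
l = -50 (l = -9 + ((49 - 66) - 24) = -9 + (-17 - 24) = -9 - 41 = -50)
F(J) = 2*J/(-53 + J) (F(J) = (2*J)/(-53 + J) = 2*J/(-53 + J))
1/(R(-87, E) - F(l)) = 1/(-74 - 2*(-50)/(-53 - 50)) = 1/(-74 - 2*(-50)/(-103)) = 1/(-74 - 2*(-50)*(-1)/103) = 1/(-74 - 1*100/103) = 1/(-74 - 100/103) = 1/(-7722/103) = -103/7722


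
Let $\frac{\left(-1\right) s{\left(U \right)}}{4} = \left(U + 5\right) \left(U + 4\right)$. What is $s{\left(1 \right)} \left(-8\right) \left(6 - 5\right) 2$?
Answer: $1920$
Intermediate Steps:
$s{\left(U \right)} = - 4 \left(4 + U\right) \left(5 + U\right)$ ($s{\left(U \right)} = - 4 \left(U + 5\right) \left(U + 4\right) = - 4 \left(5 + U\right) \left(4 + U\right) = - 4 \left(4 + U\right) \left(5 + U\right)$)
$s{\left(1 \right)} \left(-8\right) \left(6 - 5\right) 2 = \left(-80 - 36 - 4 \cdot 1^{2}\right) \left(-8\right) \left(6 - 5\right) 2 = \left(-80 - 36 - 4\right) \left(-8\right) 1 \cdot 2 = \left(-80 - 36 - 4\right) \left(-8\right) 2 = \left(-120\right) \left(-8\right) 2 = 960 \cdot 2 = 1920$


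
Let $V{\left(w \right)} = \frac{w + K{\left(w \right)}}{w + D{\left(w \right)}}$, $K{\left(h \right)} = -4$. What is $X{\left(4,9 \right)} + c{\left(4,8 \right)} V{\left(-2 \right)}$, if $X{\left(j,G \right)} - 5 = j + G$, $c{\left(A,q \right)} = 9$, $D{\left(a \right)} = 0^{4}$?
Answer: $45$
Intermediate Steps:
$D{\left(a \right)} = 0$
$X{\left(j,G \right)} = 5 + G + j$ ($X{\left(j,G \right)} = 5 + \left(j + G\right) = 5 + \left(G + j\right) = 5 + G + j$)
$V{\left(w \right)} = \frac{-4 + w}{w}$ ($V{\left(w \right)} = \frac{w - 4}{w + 0} = \frac{-4 + w}{w}$)
$X{\left(4,9 \right)} + c{\left(4,8 \right)} V{\left(-2 \right)} = \left(5 + 9 + 4\right) + 9 \frac{-4 - 2}{-2} = 18 + 9 \left(\left(- \frac{1}{2}\right) \left(-6\right)\right) = 18 + 9 \cdot 3 = 18 + 27 = 45$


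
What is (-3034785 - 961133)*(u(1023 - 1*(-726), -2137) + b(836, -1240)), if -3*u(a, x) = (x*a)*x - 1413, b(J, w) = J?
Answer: 10638832061068360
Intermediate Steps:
u(a, x) = 471 - a*x²/3 (u(a, x) = -((x*a)*x - 1413)/3 = -((a*x)*x - 1413)/3 = -(a*x² - 1413)/3 = -(-1413 + a*x²)/3 = 471 - a*x²/3)
(-3034785 - 961133)*(u(1023 - 1*(-726), -2137) + b(836, -1240)) = (-3034785 - 961133)*((471 - ⅓*(1023 - 1*(-726))*(-2137)²) + 836) = -3995918*((471 - ⅓*(1023 + 726)*4566769) + 836) = -3995918*((471 - ⅓*1749*4566769) + 836) = -3995918*((471 - 2662426327) + 836) = -3995918*(-2662425856 + 836) = -3995918*(-2662425020) = 10638832061068360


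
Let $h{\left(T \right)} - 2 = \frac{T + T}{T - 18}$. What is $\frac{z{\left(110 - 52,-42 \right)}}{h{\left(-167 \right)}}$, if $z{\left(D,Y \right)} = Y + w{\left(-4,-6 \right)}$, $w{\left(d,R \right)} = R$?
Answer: $- \frac{555}{44} \approx -12.614$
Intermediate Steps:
$z{\left(D,Y \right)} = -6 + Y$ ($z{\left(D,Y \right)} = Y - 6 = -6 + Y$)
$h{\left(T \right)} = 2 + \frac{2 T}{-18 + T}$ ($h{\left(T \right)} = 2 + \frac{T + T}{T - 18} = 2 + \frac{2 T}{-18 + T}$)
$\frac{z{\left(110 - 52,-42 \right)}}{h{\left(-167 \right)}} = \frac{-6 - 42}{4 \frac{1}{-18 - 167} \left(-9 - 167\right)} = - \frac{48}{4 \frac{1}{-185} \left(-176\right)} = - \frac{48}{4 \left(- \frac{1}{185}\right) \left(-176\right)} = - \frac{48}{\frac{704}{185}} = \left(-48\right) \frac{185}{704} = - \frac{555}{44}$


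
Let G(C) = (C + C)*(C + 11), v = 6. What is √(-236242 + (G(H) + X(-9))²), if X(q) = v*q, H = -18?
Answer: I*√197038 ≈ 443.89*I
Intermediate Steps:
G(C) = 2*C*(11 + C) (G(C) = (2*C)*(11 + C) = 2*C*(11 + C))
X(q) = 6*q
√(-236242 + (G(H) + X(-9))²) = √(-236242 + (2*(-18)*(11 - 18) + 6*(-9))²) = √(-236242 + (2*(-18)*(-7) - 54)²) = √(-236242 + (252 - 54)²) = √(-236242 + 198²) = √(-236242 + 39204) = √(-197038) = I*√197038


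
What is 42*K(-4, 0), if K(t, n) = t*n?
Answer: 0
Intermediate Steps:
K(t, n) = n*t
42*K(-4, 0) = 42*(0*(-4)) = 42*0 = 0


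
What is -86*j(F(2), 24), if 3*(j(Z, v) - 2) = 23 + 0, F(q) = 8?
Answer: -2494/3 ≈ -831.33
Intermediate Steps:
j(Z, v) = 29/3 (j(Z, v) = 2 + (23 + 0)/3 = 2 + (⅓)*23 = 2 + 23/3 = 29/3)
-86*j(F(2), 24) = -86*29/3 = -2494/3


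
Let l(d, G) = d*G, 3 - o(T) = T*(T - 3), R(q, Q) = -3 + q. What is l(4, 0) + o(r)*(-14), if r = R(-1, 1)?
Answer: 350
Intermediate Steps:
r = -4 (r = -3 - 1 = -4)
o(T) = 3 - T*(-3 + T) (o(T) = 3 - T*(T - 3) = 3 - T*(-3 + T))
l(d, G) = G*d
l(4, 0) + o(r)*(-14) = 0*4 + (3 - 1*(-4)² + 3*(-4))*(-14) = 0 + (3 - 1*16 - 12)*(-14) = 0 + (3 - 16 - 12)*(-14) = 0 - 25*(-14) = 0 + 350 = 350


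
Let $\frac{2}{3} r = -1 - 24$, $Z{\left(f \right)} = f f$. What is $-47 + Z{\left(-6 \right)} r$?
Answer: $-1397$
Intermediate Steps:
$Z{\left(f \right)} = f^{2}$
$r = - \frac{75}{2}$ ($r = \frac{3 \left(-1 - 24\right)}{2} = \frac{3}{2} \left(-25\right) = - \frac{75}{2} \approx -37.5$)
$-47 + Z{\left(-6 \right)} r = -47 + \left(-6\right)^{2} \left(- \frac{75}{2}\right) = -47 + 36 \left(- \frac{75}{2}\right) = -47 - 1350 = -1397$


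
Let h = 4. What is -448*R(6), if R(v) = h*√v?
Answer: -1792*√6 ≈ -4389.5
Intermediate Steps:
R(v) = 4*√v
-448*R(6) = -1792*√6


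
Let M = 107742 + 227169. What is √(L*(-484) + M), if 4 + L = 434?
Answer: √126791 ≈ 356.08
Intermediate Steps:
L = 430 (L = -4 + 434 = 430)
M = 334911
√(L*(-484) + M) = √(430*(-484) + 334911) = √(-208120 + 334911) = √126791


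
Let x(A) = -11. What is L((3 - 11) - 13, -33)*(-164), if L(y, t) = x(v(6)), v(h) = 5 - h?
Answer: 1804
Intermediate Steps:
L(y, t) = -11
L((3 - 11) - 13, -33)*(-164) = -11*(-164) = 1804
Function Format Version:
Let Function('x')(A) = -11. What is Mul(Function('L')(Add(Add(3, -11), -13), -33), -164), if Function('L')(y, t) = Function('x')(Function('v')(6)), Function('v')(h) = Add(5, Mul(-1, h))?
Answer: 1804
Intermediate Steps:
Function('L')(y, t) = -11
Mul(Function('L')(Add(Add(3, -11), -13), -33), -164) = Mul(-11, -164) = 1804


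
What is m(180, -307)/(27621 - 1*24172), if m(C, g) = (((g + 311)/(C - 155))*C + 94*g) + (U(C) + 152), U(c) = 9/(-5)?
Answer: -28679/3449 ≈ -8.3152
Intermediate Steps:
U(c) = -9/5 (U(c) = 9*(-⅕) = -9/5)
m(C, g) = 751/5 + 94*g + C*(311 + g)/(-155 + C) (m(C, g) = (((g + 311)/(C - 155))*C + 94*g) + (-9/5 + 152) = (((311 + g)/(-155 + C))*C + 94*g) + 751/5 = (C*(311 + g)/(-155 + C) + 94*g) + 751/5 = (94*g + C*(311 + g)/(-155 + C)) + 751/5 = 751/5 + 94*g + C*(311 + g)/(-155 + C))
m(180, -307)/(27621 - 1*24172) = ((-116405 - 72850*(-307) + 2306*180 + 475*180*(-307))/(5*(-155 + 180)))/(27621 - 1*24172) = ((⅕)*(-116405 + 22364950 + 415080 - 26248500)/25)/(27621 - 24172) = ((⅕)*(1/25)*(-3584875))/3449 = -28679*1/3449 = -28679/3449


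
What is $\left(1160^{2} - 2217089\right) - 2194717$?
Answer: $-3066206$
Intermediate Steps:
$\left(1160^{2} - 2217089\right) - 2194717 = \left(1345600 - 2217089\right) - 2194717 = -871489 - 2194717 = -3066206$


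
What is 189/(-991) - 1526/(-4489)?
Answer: 663845/4448599 ≈ 0.14923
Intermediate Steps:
189/(-991) - 1526/(-4489) = 189*(-1/991) - 1526*(-1/4489) = -189/991 + 1526/4489 = 663845/4448599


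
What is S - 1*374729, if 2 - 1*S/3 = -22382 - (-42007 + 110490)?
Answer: -102128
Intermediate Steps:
S = 272601 (S = 6 - 3*(-22382 - (-42007 + 110490)) = 6 - 3*(-22382 - 1*68483) = 6 - 3*(-22382 - 68483) = 6 - 3*(-90865) = 6 + 272595 = 272601)
S - 1*374729 = 272601 - 1*374729 = 272601 - 374729 = -102128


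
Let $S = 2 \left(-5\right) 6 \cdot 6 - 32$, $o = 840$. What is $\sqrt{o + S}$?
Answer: $8 \sqrt{7} \approx 21.166$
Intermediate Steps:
$S = -392$ ($S = 2 \left(\left(-30\right) 6\right) - 32 = 2 \left(-180\right) - 32 = -360 - 32 = -392$)
$\sqrt{o + S} = \sqrt{840 - 392} = \sqrt{448} = 8 \sqrt{7}$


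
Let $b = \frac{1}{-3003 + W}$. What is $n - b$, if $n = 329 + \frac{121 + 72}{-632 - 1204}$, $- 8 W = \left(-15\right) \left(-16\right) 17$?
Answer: $\frac{707110133}{2149956} \approx 328.9$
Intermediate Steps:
$W = -510$ ($W = - \frac{\left(-15\right) \left(-16\right) 17}{8} = - \frac{240 \cdot 17}{8} = \left(- \frac{1}{8}\right) 4080 = -510$)
$b = - \frac{1}{3513}$ ($b = \frac{1}{-3003 - 510} = \frac{1}{-3513} = - \frac{1}{3513} \approx -0.00028466$)
$n = \frac{603851}{1836}$ ($n = 329 + \frac{193}{-1836} = 329 + 193 \left(- \frac{1}{1836}\right) = 329 - \frac{193}{1836} = \frac{603851}{1836} \approx 328.9$)
$n - b = \frac{603851}{1836} - - \frac{1}{3513} = \frac{603851}{1836} + \frac{1}{3513} = \frac{707110133}{2149956}$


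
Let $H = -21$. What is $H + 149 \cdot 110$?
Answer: $16369$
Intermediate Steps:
$H + 149 \cdot 110 = -21 + 149 \cdot 110 = -21 + 16390 = 16369$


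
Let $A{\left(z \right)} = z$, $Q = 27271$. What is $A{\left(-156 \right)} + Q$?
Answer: $27115$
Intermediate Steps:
$A{\left(-156 \right)} + Q = -156 + 27271 = 27115$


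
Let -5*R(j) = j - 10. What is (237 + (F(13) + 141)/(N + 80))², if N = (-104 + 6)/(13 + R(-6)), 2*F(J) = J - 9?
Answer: 2048370651369/35880100 ≈ 57089.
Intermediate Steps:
F(J) = -9/2 + J/2 (F(J) = (J - 9)/2 = (-9 + J)/2 = -9/2 + J/2)
R(j) = 2 - j/5 (R(j) = -(j - 10)/5 = -(-10 + j)/5 = 2 - j/5)
N = -490/81 (N = (-104 + 6)/(13 + (2 - ⅕*(-6))) = -98/(13 + (2 + 6/5)) = -98/(13 + 16/5) = -98/81/5 = -98*5/81 = -490/81 ≈ -6.0494)
(237 + (F(13) + 141)/(N + 80))² = (237 + ((-9/2 + (½)*13) + 141)/(-490/81 + 80))² = (237 + ((-9/2 + 13/2) + 141)/(5990/81))² = (237 + (2 + 141)*(81/5990))² = (237 + 143*(81/5990))² = (237 + 11583/5990)² = (1431213/5990)² = 2048370651369/35880100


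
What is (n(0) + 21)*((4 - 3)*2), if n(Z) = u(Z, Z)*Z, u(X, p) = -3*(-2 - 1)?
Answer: 42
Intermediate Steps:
u(X, p) = 9 (u(X, p) = -3*(-3) = 9)
n(Z) = 9*Z
(n(0) + 21)*((4 - 3)*2) = (9*0 + 21)*((4 - 3)*2) = (0 + 21)*(1*2) = 21*2 = 42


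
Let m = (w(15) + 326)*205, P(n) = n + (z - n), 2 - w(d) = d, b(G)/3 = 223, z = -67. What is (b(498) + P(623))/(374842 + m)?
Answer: 602/439007 ≈ 0.0013713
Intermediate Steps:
b(G) = 669 (b(G) = 3*223 = 669)
w(d) = 2 - d
P(n) = -67 (P(n) = n + (-67 - n) = -67)
m = 64165 (m = ((2 - 1*15) + 326)*205 = ((2 - 15) + 326)*205 = (-13 + 326)*205 = 313*205 = 64165)
(b(498) + P(623))/(374842 + m) = (669 - 67)/(374842 + 64165) = 602/439007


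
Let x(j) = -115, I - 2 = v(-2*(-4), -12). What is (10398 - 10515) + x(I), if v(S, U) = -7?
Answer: -232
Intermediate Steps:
I = -5 (I = 2 - 7 = -5)
(10398 - 10515) + x(I) = (10398 - 10515) - 115 = -117 - 115 = -232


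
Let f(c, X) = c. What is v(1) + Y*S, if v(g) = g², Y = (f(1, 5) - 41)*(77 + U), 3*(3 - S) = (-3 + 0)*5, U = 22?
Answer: -31679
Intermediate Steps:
S = 8 (S = 3 - (-3 + 0)*5/3 = 3 - (-1)*5 = 3 - ⅓*(-15) = 3 + 5 = 8)
Y = -3960 (Y = (1 - 41)*(77 + 22) = -40*99 = -3960)
v(1) + Y*S = 1² - 3960*8 = 1 - 31680 = -31679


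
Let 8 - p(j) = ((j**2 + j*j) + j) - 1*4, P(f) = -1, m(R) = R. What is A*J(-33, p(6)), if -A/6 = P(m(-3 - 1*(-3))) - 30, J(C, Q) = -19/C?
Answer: 1178/11 ≈ 107.09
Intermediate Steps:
p(j) = 12 - j - 2*j**2 (p(j) = 8 - (((j**2 + j*j) + j) - 1*4) = 8 - (((j**2 + j**2) + j) - 4) = 8 - ((2*j**2 + j) - 4) = 8 - ((j + 2*j**2) - 4) = 8 - (-4 + j + 2*j**2) = 8 + (4 - j - 2*j**2) = 12 - j - 2*j**2)
A = 186 (A = -6*(-1 - 30) = -6*(-31) = 186)
A*J(-33, p(6)) = 186*(-19/(-33)) = 186*(-19*(-1/33)) = 186*(19/33) = 1178/11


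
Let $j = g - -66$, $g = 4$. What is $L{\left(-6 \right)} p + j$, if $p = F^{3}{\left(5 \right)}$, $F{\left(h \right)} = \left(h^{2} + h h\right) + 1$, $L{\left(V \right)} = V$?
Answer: $-795836$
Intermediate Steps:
$F{\left(h \right)} = 1 + 2 h^{2}$ ($F{\left(h \right)} = \left(h^{2} + h^{2}\right) + 1 = 2 h^{2} + 1 = 1 + 2 h^{2}$)
$j = 70$ ($j = 4 - -66 = 4 + 66 = 70$)
$p = 132651$ ($p = \left(1 + 2 \cdot 5^{2}\right)^{3} = \left(1 + 2 \cdot 25\right)^{3} = \left(1 + 50\right)^{3} = 51^{3} = 132651$)
$L{\left(-6 \right)} p + j = \left(-6\right) 132651 + 70 = -795906 + 70 = -795836$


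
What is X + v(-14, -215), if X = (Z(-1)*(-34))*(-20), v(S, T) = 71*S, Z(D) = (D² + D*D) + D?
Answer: -314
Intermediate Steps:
Z(D) = D + 2*D² (Z(D) = (D² + D²) + D = 2*D² + D = D + 2*D²)
X = 680 (X = (-(1 + 2*(-1))*(-34))*(-20) = (-(1 - 2)*(-34))*(-20) = (-1*(-1)*(-34))*(-20) = (1*(-34))*(-20) = -34*(-20) = 680)
X + v(-14, -215) = 680 + 71*(-14) = 680 - 994 = -314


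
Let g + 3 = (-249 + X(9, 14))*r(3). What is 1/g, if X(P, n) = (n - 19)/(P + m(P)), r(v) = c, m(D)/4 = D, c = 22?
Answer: -9/49351 ≈ -0.00018237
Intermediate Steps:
m(D) = 4*D
r(v) = 22
X(P, n) = (-19 + n)/(5*P) (X(P, n) = (n - 19)/(P + 4*P) = (-19 + n)/((5*P)) = (-19 + n)*(1/(5*P)) = (-19 + n)/(5*P))
g = -49351/9 (g = -3 + (-249 + (⅕)*(-19 + 14)/9)*22 = -3 + (-249 + (⅕)*(⅑)*(-5))*22 = -3 + (-249 - ⅑)*22 = -3 - 2242/9*22 = -3 - 49324/9 = -49351/9 ≈ -5483.4)
1/g = 1/(-49351/9) = -9/49351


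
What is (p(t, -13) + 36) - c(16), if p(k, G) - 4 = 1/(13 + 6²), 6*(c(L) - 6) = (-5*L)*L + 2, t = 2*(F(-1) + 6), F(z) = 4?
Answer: 12104/49 ≈ 247.02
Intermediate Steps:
t = 20 (t = 2*(4 + 6) = 2*10 = 20)
c(L) = 19/3 - 5*L²/6 (c(L) = 6 + ((-5*L)*L + 2)/6 = 6 + (-5*L² + 2)/6 = 6 + (2 - 5*L²)/6 = 6 + (⅓ - 5*L²/6) = 19/3 - 5*L²/6)
p(k, G) = 197/49 (p(k, G) = 4 + 1/(13 + 6²) = 4 + 1/(13 + 36) = 4 + 1/49 = 197/49)
(p(t, -13) + 36) - c(16) = (197/49 + 36) - (19/3 - ⅚*16²) = 1961/49 - (19/3 - ⅚*256) = 1961/49 - (19/3 - 640/3) = 1961/49 - 1*(-207) = 1961/49 + 207 = 12104/49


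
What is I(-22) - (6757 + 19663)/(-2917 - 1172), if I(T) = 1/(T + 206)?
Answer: 4865369/752376 ≈ 6.4667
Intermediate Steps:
I(T) = 1/(206 + T)
I(-22) - (6757 + 19663)/(-2917 - 1172) = 1/(206 - 22) - (6757 + 19663)/(-2917 - 1172) = 1/184 - 26420/(-4089) = 1/184 - 26420*(-1)/4089 = 1/184 - 1*(-26420/4089) = 1/184 + 26420/4089 = 4865369/752376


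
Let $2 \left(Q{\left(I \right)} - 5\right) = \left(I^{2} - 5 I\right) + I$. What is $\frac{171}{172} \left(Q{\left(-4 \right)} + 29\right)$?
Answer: $\frac{4275}{86} \approx 49.709$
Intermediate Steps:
$Q{\left(I \right)} = 5 + \frac{I^{2}}{2} - 2 I$ ($Q{\left(I \right)} = 5 + \frac{\left(I^{2} - 5 I\right) + I}{2} = 5 + \frac{I^{2} - 4 I}{2} = 5 + \left(\frac{I^{2}}{2} - 2 I\right) = 5 + \frac{I^{2}}{2} - 2 I$)
$\frac{171}{172} \left(Q{\left(-4 \right)} + 29\right) = \frac{171}{172} \left(\left(5 + \frac{\left(-4\right)^{2}}{2} - -8\right) + 29\right) = 171 \cdot \frac{1}{172} \left(\left(5 + \frac{1}{2} \cdot 16 + 8\right) + 29\right) = \frac{171 \left(\left(5 + 8 + 8\right) + 29\right)}{172} = \frac{171 \left(21 + 29\right)}{172} = \frac{171}{172} \cdot 50 = \frac{4275}{86}$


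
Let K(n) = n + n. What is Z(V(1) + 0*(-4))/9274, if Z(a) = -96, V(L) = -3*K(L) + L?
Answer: -48/4637 ≈ -0.010352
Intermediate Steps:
K(n) = 2*n
V(L) = -5*L (V(L) = -6*L + L = -5*L)
Z(V(1) + 0*(-4))/9274 = -96/9274 = -96*1/9274 = -48/4637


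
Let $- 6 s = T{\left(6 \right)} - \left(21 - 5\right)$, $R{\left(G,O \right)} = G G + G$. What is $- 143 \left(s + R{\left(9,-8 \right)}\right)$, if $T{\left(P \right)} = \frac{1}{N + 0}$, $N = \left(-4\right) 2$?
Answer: $- \frac{212069}{16} \approx -13254.0$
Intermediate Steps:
$N = -8$
$R{\left(G,O \right)} = G + G^{2}$ ($R{\left(G,O \right)} = G^{2} + G = G + G^{2}$)
$T{\left(P \right)} = - \frac{1}{8}$ ($T{\left(P \right)} = \frac{1}{-8 + 0} = \frac{1}{-8} = - \frac{1}{8}$)
$s = \frac{43}{16}$ ($s = - \frac{- \frac{1}{8} - \left(21 - 5\right)}{6} = - \frac{- \frac{1}{8} - 16}{6} = \left(- \frac{1}{6}\right) \left(- \frac{129}{8}\right) = \frac{43}{16} \approx 2.6875$)
$- 143 \left(s + R{\left(9,-8 \right)}\right) = - 143 \left(\frac{43}{16} + 9 \left(1 + 9\right)\right) = - 143 \left(\frac{43}{16} + 9 \cdot 10\right) = - 143 \left(\frac{43}{16} + 90\right) = \left(-143\right) \frac{1483}{16} = - \frac{212069}{16}$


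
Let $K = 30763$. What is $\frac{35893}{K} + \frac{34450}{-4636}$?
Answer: $- \frac{446692701}{71308634} \approx -6.2642$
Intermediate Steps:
$\frac{35893}{K} + \frac{34450}{-4636} = \frac{35893}{30763} + \frac{34450}{-4636} = 35893 \cdot \frac{1}{30763} + 34450 \left(- \frac{1}{4636}\right) = \frac{35893}{30763} - \frac{17225}{2318} = - \frac{446692701}{71308634}$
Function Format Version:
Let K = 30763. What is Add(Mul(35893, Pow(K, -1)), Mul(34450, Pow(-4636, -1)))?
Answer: Rational(-446692701, 71308634) ≈ -6.2642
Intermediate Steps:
Add(Mul(35893, Pow(K, -1)), Mul(34450, Pow(-4636, -1))) = Add(Mul(35893, Pow(30763, -1)), Mul(34450, Pow(-4636, -1))) = Add(Mul(35893, Rational(1, 30763)), Mul(34450, Rational(-1, 4636))) = Add(Rational(35893, 30763), Rational(-17225, 2318)) = Rational(-446692701, 71308634)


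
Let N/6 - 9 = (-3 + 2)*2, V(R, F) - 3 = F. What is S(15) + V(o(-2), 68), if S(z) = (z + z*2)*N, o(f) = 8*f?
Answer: 1961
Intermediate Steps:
V(R, F) = 3 + F
N = 42 (N = 54 + 6*((-3 + 2)*2) = 54 + 6*(-1*2) = 54 + 6*(-2) = 54 - 12 = 42)
S(z) = 126*z (S(z) = (z + z*2)*42 = (z + 2*z)*42 = (3*z)*42 = 126*z)
S(15) + V(o(-2), 68) = 126*15 + (3 + 68) = 1890 + 71 = 1961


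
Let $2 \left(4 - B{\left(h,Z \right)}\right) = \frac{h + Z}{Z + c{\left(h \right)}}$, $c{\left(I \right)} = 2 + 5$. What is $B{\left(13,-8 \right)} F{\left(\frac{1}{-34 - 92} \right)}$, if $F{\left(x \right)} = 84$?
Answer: $546$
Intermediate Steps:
$c{\left(I \right)} = 7$
$B{\left(h,Z \right)} = 4 - \frac{Z + h}{2 \left(7 + Z\right)}$ ($B{\left(h,Z \right)} = 4 - \frac{\left(h + Z\right) \frac{1}{Z + 7}}{2} = 4 - \frac{\left(Z + h\right) \frac{1}{7 + Z}}{2} = 4 - \frac{\frac{1}{7 + Z} \left(Z + h\right)}{2} = 4 - \frac{Z + h}{2 \left(7 + Z\right)}$)
$B{\left(13,-8 \right)} F{\left(\frac{1}{-34 - 92} \right)} = \frac{56 - 13 + 7 \left(-8\right)}{2 \left(7 - 8\right)} 84 = \frac{56 - 13 - 56}{2 \left(-1\right)} 84 = \frac{1}{2} \left(-1\right) \left(-13\right) 84 = \frac{13}{2} \cdot 84 = 546$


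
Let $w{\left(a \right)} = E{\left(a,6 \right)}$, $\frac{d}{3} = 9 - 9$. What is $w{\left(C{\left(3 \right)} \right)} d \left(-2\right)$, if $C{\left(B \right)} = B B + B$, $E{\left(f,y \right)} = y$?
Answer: $0$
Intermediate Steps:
$C{\left(B \right)} = B + B^{2}$ ($C{\left(B \right)} = B^{2} + B = B + B^{2}$)
$d = 0$ ($d = 3 \left(9 - 9\right) = 3 \cdot 0 = 0$)
$w{\left(a \right)} = 6$
$w{\left(C{\left(3 \right)} \right)} d \left(-2\right) = 6 \cdot 0 \left(-2\right) = 0 \left(-2\right) = 0$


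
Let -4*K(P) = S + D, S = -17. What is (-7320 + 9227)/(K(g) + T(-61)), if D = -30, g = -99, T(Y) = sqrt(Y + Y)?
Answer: 358516/4161 - 30512*I*sqrt(122)/4161 ≈ 86.161 - 80.994*I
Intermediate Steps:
T(Y) = sqrt(2)*sqrt(Y) (T(Y) = sqrt(2*Y) = sqrt(2)*sqrt(Y))
K(P) = 47/4 (K(P) = -(-17 - 30)/4 = -1/4*(-47) = 47/4)
(-7320 + 9227)/(K(g) + T(-61)) = (-7320 + 9227)/(47/4 + sqrt(2)*sqrt(-61)) = 1907/(47/4 + sqrt(2)*(I*sqrt(61))) = 1907/(47/4 + I*sqrt(122))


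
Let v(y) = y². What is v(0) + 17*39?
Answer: 663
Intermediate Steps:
v(0) + 17*39 = 0² + 17*39 = 0 + 663 = 663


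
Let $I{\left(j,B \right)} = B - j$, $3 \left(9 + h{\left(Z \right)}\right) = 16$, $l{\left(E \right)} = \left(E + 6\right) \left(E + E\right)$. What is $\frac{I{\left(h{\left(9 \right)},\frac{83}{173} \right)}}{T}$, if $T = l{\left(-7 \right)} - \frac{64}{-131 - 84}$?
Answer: $\frac{231340}{797703} \approx 0.29001$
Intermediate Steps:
$l{\left(E \right)} = 2 E \left(6 + E\right)$ ($l{\left(E \right)} = \left(6 + E\right) 2 E = 2 E \left(6 + E\right)$)
$h{\left(Z \right)} = - \frac{11}{3}$ ($h{\left(Z \right)} = -9 + \frac{1}{3} \cdot 16 = -9 + \frac{16}{3} = - \frac{11}{3}$)
$T = \frac{3074}{215}$ ($T = 2 \left(-7\right) \left(6 - 7\right) - \frac{64}{-131 - 84} = 2 \left(-7\right) \left(-1\right) - \frac{64}{-215} = 14 - - \frac{64}{215} = 14 + \frac{64}{215} = \frac{3074}{215} \approx 14.298$)
$\frac{I{\left(h{\left(9 \right)},\frac{83}{173} \right)}}{T} = \frac{\frac{83}{173} - - \frac{11}{3}}{\frac{3074}{215}} = \left(83 \cdot \frac{1}{173} + \frac{11}{3}\right) \frac{215}{3074} = \left(\frac{83}{173} + \frac{11}{3}\right) \frac{215}{3074} = \frac{2152}{519} \cdot \frac{215}{3074} = \frac{231340}{797703}$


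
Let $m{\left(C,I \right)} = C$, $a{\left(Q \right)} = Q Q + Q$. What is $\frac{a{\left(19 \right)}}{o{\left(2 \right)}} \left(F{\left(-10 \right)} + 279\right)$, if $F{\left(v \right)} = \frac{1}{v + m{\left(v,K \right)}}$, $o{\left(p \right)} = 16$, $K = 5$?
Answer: $\frac{106001}{16} \approx 6625.1$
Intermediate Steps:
$a{\left(Q \right)} = Q + Q^{2}$ ($a{\left(Q \right)} = Q^{2} + Q = Q + Q^{2}$)
$F{\left(v \right)} = \frac{1}{2 v}$ ($F{\left(v \right)} = \frac{1}{v + v} = \frac{1}{2 v}$)
$\frac{a{\left(19 \right)}}{o{\left(2 \right)}} \left(F{\left(-10 \right)} + 279\right) = \frac{19 \left(1 + 19\right)}{16} \left(\frac{1}{2 \left(-10\right)} + 279\right) = 19 \cdot 20 \cdot \frac{1}{16} \left(\frac{1}{2} \left(- \frac{1}{10}\right) + 279\right) = 380 \cdot \frac{1}{16} \left(- \frac{1}{20} + 279\right) = \frac{95}{4} \cdot \frac{5579}{20} = \frac{106001}{16}$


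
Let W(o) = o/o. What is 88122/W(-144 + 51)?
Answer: 88122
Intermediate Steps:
W(o) = 1
88122/W(-144 + 51) = 88122/1 = 88122*1 = 88122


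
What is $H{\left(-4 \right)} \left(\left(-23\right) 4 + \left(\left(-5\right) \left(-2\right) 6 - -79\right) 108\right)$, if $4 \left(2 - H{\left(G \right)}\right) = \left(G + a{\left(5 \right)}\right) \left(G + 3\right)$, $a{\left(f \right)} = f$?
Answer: $33570$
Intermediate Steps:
$H{\left(G \right)} = 2 - \frac{\left(3 + G\right) \left(5 + G\right)}{4}$ ($H{\left(G \right)} = 2 - \frac{\left(G + 5\right) \left(G + 3\right)}{4} = 2 - \frac{\left(5 + G\right) \left(3 + G\right)}{4} = 2 - \frac{\left(3 + G\right) \left(5 + G\right)}{4}$)
$H{\left(-4 \right)} \left(\left(-23\right) 4 + \left(\left(-5\right) \left(-2\right) 6 - -79\right) 108\right) = \left(- \frac{7}{4} - -8 - \frac{\left(-4\right)^{2}}{4}\right) \left(\left(-23\right) 4 + \left(\left(-5\right) \left(-2\right) 6 - -79\right) 108\right) = \left(- \frac{7}{4} + 8 - 4\right) \left(-92 + \left(10 \cdot 6 + 79\right) 108\right) = \left(- \frac{7}{4} + 8 - 4\right) \left(-92 + \left(60 + 79\right) 108\right) = \frac{9 \left(-92 + 139 \cdot 108\right)}{4} = \frac{9 \left(-92 + 15012\right)}{4} = \frac{9}{4} \cdot 14920 = 33570$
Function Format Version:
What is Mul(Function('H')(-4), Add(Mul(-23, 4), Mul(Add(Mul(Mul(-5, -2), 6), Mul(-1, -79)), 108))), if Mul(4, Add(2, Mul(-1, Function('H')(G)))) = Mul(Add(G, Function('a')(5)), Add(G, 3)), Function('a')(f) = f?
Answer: 33570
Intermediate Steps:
Function('H')(G) = Add(2, Mul(Rational(-1, 4), Add(3, G), Add(5, G))) (Function('H')(G) = Add(2, Mul(Rational(-1, 4), Mul(Add(G, 5), Add(G, 3)))) = Add(2, Mul(Rational(-1, 4), Mul(Add(5, G), Add(3, G)))) = Add(2, Mul(Rational(-1, 4), Mul(Add(3, G), Add(5, G)))) = Add(2, Mul(Rational(-1, 4), Add(3, G), Add(5, G))))
Mul(Function('H')(-4), Add(Mul(-23, 4), Mul(Add(Mul(Mul(-5, -2), 6), Mul(-1, -79)), 108))) = Mul(Add(Rational(-7, 4), Mul(-2, -4), Mul(Rational(-1, 4), Pow(-4, 2))), Add(Mul(-23, 4), Mul(Add(Mul(Mul(-5, -2), 6), Mul(-1, -79)), 108))) = Mul(Add(Rational(-7, 4), 8, Mul(Rational(-1, 4), 16)), Add(-92, Mul(Add(Mul(10, 6), 79), 108))) = Mul(Add(Rational(-7, 4), 8, -4), Add(-92, Mul(Add(60, 79), 108))) = Mul(Rational(9, 4), Add(-92, Mul(139, 108))) = Mul(Rational(9, 4), Add(-92, 15012)) = Mul(Rational(9, 4), 14920) = 33570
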